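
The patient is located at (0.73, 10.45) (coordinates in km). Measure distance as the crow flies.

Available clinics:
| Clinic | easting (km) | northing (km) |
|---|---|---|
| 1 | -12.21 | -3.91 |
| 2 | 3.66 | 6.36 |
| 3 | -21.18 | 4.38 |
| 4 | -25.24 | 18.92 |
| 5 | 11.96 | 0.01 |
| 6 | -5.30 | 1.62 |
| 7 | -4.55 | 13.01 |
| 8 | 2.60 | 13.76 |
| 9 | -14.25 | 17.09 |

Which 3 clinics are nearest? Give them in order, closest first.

Distances from (0.73, 10.45):
1: 19.33 km
2: 5.03 km
3: 22.74 km
4: 27.32 km
5: 15.33 km
6: 10.69 km
7: 5.87 km
8: 3.80 km
9: 16.39 km
Sorted: 8 (3.80 km) < 2 (5.03 km) < 7 (5.87 km) < 6 (10.69 km) < 5 (15.33 km) < …

8, 2, 7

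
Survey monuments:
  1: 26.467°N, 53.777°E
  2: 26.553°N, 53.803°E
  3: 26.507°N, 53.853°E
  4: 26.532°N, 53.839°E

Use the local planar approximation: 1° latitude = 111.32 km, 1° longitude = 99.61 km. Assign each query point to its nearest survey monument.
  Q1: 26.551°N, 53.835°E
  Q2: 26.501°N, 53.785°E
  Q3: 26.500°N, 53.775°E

Q1→4; Q2→1; Q3→1

Q1 at 26.551°N, 53.835°E:
  1: √((-0.084·111.32)² + (-0.058·99.61)²) = √(87.43896 + 33.37812) = 10.992 km
  2: √((0.002·111.32)² + (-0.032·99.61)²) = √(0.04957 + 10.16028) = 3.195 km
  3: √((-0.044·111.32)² + (0.018·99.61)²) = √(23.99119 + 3.21478) = 5.216 km
  4: √((-0.019·111.32)² + (0.004·99.61)²) = √(4.47356 + 0.15875) = 2.152 km
  → nearest: 4 (2.152 km)
Q2 at 26.501°N, 53.785°E:
  1: √((-0.034·111.32)² + (-0.008·99.61)²) = √(14.32532 + 0.63502) = 3.868 km
  2: √((0.052·111.32)² + (0.018·99.61)²) = √(33.50835 + 3.21478) = 6.060 km
  3: √((0.006·111.32)² + (0.068·99.61)²) = √(0.44612 + 45.88003) = 6.806 km
  4: √((0.031·111.32)² + (0.054·99.61)²) = √(11.90885 + 28.93300) = 6.391 km
  → nearest: 1 (3.868 km)
Q3 at 26.500°N, 53.775°E:
  1: √((-0.033·111.32)² + (0.002·99.61)²) = √(13.49504 + 0.03969) = 3.679 km
  2: √((0.053·111.32)² + (0.028·99.61)²) = √(34.80953 + 7.77897) = 6.526 km
  3: √((0.007·111.32)² + (0.078·99.61)²) = √(0.60721 + 60.36637) = 7.809 km
  4: √((0.032·111.32)² + (0.064·99.61)²) = √(12.68955 + 40.64114) = 7.303 km
  → nearest: 1 (3.679 km)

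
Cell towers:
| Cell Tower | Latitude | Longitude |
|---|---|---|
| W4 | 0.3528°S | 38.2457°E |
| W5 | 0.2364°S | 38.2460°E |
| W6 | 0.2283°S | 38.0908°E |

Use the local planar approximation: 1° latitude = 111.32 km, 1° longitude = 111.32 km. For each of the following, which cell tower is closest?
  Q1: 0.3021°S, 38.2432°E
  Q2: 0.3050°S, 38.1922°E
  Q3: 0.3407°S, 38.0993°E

Q1→W4; Q2→W4; Q3→W6

Q1 at 0.3021°S, 38.2432°E:
  W4: 5.6508 km
  W5: 7.3204 km
  W6: 18.8497 km
  → nearest: W4 (5.6508 km)
Q2 at 0.3050°S, 38.1922°E:
  W4: 7.9865 km
  W5: 9.7049 km
  W6: 14.1533 km
  → nearest: W4 (7.9865 km)
Q3 at 0.3407°S, 38.0993°E:
  W4: 16.3528 km
  W5: 20.0374 km
  W6: 12.5481 km
  → nearest: W6 (12.5481 km)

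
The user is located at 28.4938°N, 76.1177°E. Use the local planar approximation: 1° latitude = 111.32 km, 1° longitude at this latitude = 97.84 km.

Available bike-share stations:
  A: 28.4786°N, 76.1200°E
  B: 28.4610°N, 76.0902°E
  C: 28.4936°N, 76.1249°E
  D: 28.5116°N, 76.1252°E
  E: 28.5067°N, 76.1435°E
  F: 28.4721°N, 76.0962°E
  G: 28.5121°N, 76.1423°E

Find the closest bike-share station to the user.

Distances from 28.4938°N, 76.1177°E:
A: 1.7070 km
B: 4.5356 km
C: 0.7048 km
D: 2.1130 km
E: 2.9042 km
F: 3.2032 km
G: 3.1533 km
Minimum: C at 0.7048 km.

C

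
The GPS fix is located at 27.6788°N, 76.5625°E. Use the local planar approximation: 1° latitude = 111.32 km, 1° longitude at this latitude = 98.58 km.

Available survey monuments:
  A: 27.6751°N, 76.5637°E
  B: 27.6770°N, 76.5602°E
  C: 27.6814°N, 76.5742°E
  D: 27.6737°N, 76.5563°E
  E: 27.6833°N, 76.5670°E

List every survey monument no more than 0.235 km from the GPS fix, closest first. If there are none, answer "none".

Distances from 27.6788°N, 76.5625°E:
A: 0.4285 km
B: 0.3026 km
C: 1.1891 km
D: 0.8342 km
E: 0.6691 km
Threshold 0.235 km: none within range.

none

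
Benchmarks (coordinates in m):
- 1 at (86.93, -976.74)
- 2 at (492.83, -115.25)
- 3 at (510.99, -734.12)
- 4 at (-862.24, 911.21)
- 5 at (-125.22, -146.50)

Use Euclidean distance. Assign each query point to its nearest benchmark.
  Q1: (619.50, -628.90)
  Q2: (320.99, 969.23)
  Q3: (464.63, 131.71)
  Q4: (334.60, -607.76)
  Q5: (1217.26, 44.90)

Q1→3; Q2→2; Q3→2; Q4→3; Q5→2

Q1 at (619.50, -628.90):
  1: 636.10 m
  2: 529.04 m
  3: 151.15 m
  4: 2137.17 m
  5: 887.31 m
  → nearest: 3 (151.15 m)
Q2 at (320.99, 969.23):
  1: 1960.00 m
  2: 1098.01 m
  3: 1713.91 m
  4: 1184.65 m
  5: 1201.65 m
  → nearest: 2 (1098.01 m)
Q3 at (464.63, 131.71):
  1: 1171.03 m
  2: 248.56 m
  3: 867.07 m
  4: 1538.90 m
  5: 652.17 m
  → nearest: 2 (248.56 m)
Q4 at (334.60, -607.76):
  1: 444.39 m
  2: 517.30 m
  3: 216.98 m
  4: 1933.83 m
  5: 651.30 m
  → nearest: 3 (216.98 m)
Q5 at (1217.26, 44.90):
  1: 1523.61 m
  2: 741.92 m
  3: 1051.52 m
  4: 2252.73 m
  5: 1356.06 m
  → nearest: 2 (741.92 m)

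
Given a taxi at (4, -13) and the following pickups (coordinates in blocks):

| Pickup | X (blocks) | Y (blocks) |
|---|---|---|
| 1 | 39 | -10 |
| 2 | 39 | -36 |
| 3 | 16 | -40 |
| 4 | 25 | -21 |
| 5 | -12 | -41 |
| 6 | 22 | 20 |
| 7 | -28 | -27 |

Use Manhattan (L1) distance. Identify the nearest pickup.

4

Distances from (4, -13):
1: |35| + |3| = 35 + 3 = 38 blocks
2: |35| + |-23| = 35 + 23 = 58 blocks
3: |12| + |-27| = 12 + 27 = 39 blocks
4: |21| + |-8| = 21 + 8 = 29 blocks
5: |-16| + |-28| = 16 + 28 = 44 blocks
6: |18| + |33| = 18 + 33 = 51 blocks
7: |-32| + |-14| = 32 + 14 = 46 blocks
Minimum: 4 at 29 blocks.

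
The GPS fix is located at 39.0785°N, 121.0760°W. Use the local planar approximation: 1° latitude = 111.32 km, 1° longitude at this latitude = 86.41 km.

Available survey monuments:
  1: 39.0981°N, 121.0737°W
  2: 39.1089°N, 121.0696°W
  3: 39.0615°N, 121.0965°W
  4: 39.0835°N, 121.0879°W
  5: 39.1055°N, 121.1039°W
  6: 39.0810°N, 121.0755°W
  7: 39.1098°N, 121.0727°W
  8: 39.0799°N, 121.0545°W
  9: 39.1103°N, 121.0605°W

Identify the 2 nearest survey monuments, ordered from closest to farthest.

Distances from 39.0785°N, 121.0760°W:
1: 2.1909 km
2: 3.4290 km
3: 2.5921 km
4: 1.1693 km
5: 3.8531 km
6: 0.2816 km
7: 3.4960 km
8: 1.8643 km
9: 3.7849 km
Sorted: 6 (0.2816 km) < 4 (1.1693 km) < 8 (1.8643 km) < 1 (2.1909 km) < …

6, 4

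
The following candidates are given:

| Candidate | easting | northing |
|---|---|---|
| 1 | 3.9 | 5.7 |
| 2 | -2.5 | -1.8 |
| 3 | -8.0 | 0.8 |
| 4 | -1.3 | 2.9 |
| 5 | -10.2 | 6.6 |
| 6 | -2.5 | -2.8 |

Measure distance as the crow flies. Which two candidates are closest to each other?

Pairwise distances:
1–2: √((-6.4)² + (-7.5)²) = √(40.960 + 56.250) = 9.9
1–3: √((-11.9)² + (-4.9)²) = √(141.610 + 24.010) = 12.9
1–4: √((-5.2)² + (-2.8)²) = √(27.040 + 7.840) = 5.9
1–5: √((-14.1)² + (0.9)²) = √(198.810 + 0.810) = 14.1
1–6: √((-6.4)² + (-8.5)²) = √(40.960 + 72.250) = 10.6
2–3: √((-5.5)² + (2.6)²) = √(30.250 + 6.760) = 6.1
2–4: √((1.2)² + (4.7)²) = √(1.440 + 22.090) = 4.9
2–5: √((-7.7)² + (8.4)²) = √(59.290 + 70.560) = 11.4
2–6: √((0.0)² + (-1.0)²) = √(0.000 + 1.000) = 1.0
3–4: √((6.7)² + (2.1)²) = √(44.890 + 4.410) = 7.0
3–5: √((-2.2)² + (5.8)²) = √(4.840 + 33.640) = 6.2
3–6: √((5.5)² + (-3.6)²) = √(30.250 + 12.960) = 6.6
4–5: √((-8.9)² + (3.7)²) = √(79.210 + 13.690) = 9.6
4–6: √((-1.2)² + (-5.7)²) = √(1.440 + 32.490) = 5.8
5–6: √((7.7)² + (-9.4)²) = √(59.290 + 88.360) = 12.2
Closest pair: 2–6 at 1.0.

2 and 6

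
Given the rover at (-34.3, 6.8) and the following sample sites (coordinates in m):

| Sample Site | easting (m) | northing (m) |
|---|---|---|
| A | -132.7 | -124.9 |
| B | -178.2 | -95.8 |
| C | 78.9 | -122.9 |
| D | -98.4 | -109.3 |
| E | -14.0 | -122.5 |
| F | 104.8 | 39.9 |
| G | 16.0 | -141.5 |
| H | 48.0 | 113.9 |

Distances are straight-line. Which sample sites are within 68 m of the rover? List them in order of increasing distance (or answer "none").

none

Distances from (-34.3, 6.8):
A: √((-98.4)² + (-131.7)²) = √(9682.560 + 17344.890) = 164.4 m
B: √((-143.9)² + (-102.6)²) = √(20707.210 + 10526.760) = 176.7 m
C: √((113.2)² + (-129.7)²) = √(12814.240 + 16822.090) = 172.2 m
D: √((-64.1)² + (-116.1)²) = √(4108.810 + 13479.210) = 132.6 m
E: √((20.3)² + (-129.3)²) = √(412.090 + 16718.490) = 130.9 m
F: √((139.1)² + (33.1)²) = √(19348.810 + 1095.610) = 143.0 m
G: √((50.3)² + (-148.3)²) = √(2530.090 + 21992.890) = 156.6 m
H: √((82.3)² + (107.1)²) = √(6773.290 + 11470.410) = 135.1 m
Threshold 68 m: none within range.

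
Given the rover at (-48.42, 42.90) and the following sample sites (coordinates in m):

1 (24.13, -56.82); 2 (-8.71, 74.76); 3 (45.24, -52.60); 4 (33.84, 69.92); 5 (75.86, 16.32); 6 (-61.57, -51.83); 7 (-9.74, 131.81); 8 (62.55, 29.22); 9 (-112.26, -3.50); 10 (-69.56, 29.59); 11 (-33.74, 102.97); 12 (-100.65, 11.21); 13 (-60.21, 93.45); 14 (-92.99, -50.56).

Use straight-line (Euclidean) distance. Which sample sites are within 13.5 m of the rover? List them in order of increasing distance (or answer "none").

none

Distances from (-48.42, 42.90):
1: √((72.55)² + (-99.72)²) = √(5263.5025 + 9944.0784) = 123.32 m
2: √((39.71)² + (31.86)²) = √(1576.8841 + 1015.0596) = 50.91 m
3: √((93.66)² + (-95.50)²) = √(8772.1956 + 9120.2500) = 133.76 m
4: √((82.26)² + (27.02)²) = √(6766.7076 + 730.0804) = 86.58 m
5: √((124.28)² + (-26.58)²) = √(15445.5184 + 706.4964) = 127.09 m
6: √((-13.15)² + (-94.73)²) = √(172.9225 + 8973.7729) = 95.64 m
7: √((38.68)² + (88.91)²) = √(1496.1424 + 7904.9881) = 96.96 m
8: √((110.97)² + (-13.68)²) = √(12314.3409 + 187.1424) = 111.81 m
9: √((-63.84)² + (-46.40)²) = √(4075.5456 + 2152.9600) = 78.92 m
10: √((-21.14)² + (-13.31)²) = √(446.8996 + 177.1561) = 24.98 m
11: √((14.68)² + (60.07)²) = √(215.5024 + 3608.4049) = 61.84 m
12: √((-52.23)² + (-31.69)²) = √(2727.9729 + 1004.2561) = 61.09 m
13: √((-11.79)² + (50.55)²) = √(139.0041 + 2555.3025) = 51.91 m
14: √((-44.57)² + (-93.46)²) = √(1986.4849 + 8734.7716) = 103.54 m
Threshold 13.5 m: none within range.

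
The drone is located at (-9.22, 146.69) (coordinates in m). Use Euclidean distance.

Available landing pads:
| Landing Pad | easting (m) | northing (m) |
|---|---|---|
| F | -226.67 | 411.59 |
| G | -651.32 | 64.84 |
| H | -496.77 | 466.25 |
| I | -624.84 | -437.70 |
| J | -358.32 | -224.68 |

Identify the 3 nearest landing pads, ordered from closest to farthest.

Distances from (-9.22, 146.69):
F: √((-217.45)² + (264.90)²) = √(47284.5025 + 70172.0100) = 342.72 m
G: √((-642.10)² + (-81.85)²) = √(412292.4100 + 6699.4225) = 647.30 m
H: √((-487.55)² + (319.56)²) = √(237705.0025 + 102118.5936) = 582.94 m
I: √((-615.62)² + (-584.39)²) = √(378987.9844 + 341511.6721) = 848.82 m
J: √((-349.10)² + (-371.37)²) = √(121870.8100 + 137915.6769) = 509.69 m
Sorted: F (342.72 m) < J (509.69 m) < H (582.94 m) < G (647.30 m) < I (848.82 m)

F, J, H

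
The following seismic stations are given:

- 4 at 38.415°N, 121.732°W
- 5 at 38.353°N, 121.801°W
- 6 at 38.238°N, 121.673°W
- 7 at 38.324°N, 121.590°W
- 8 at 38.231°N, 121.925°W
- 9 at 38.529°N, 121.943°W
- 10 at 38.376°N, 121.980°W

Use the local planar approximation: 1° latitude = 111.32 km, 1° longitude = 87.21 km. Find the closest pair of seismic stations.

Pairwise distances:
4–5: 9.157 km
6–7: 12.002 km
5–10: 15.819 km
4–7: 15.999 km
8–10: 16.839 km
5–6: 16.985 km
9–10: 17.335 km
5–8: 17.361 km
5–7: 18.682 km
4–6: 20.364 km
6–8: 21.991 km
4–10: 22.060 km
4–9: 22.353 km
5–9: 23.178 km
4–8: 26.511 km
6–10: 30.868 km
7–8: 30.995 km
8–9: 33.210 km
7–10: 34.501 km
7–9: 38.321 km
6–9: 40.048 km
Closest pair: 4–5 at 9.157 km.

4 and 5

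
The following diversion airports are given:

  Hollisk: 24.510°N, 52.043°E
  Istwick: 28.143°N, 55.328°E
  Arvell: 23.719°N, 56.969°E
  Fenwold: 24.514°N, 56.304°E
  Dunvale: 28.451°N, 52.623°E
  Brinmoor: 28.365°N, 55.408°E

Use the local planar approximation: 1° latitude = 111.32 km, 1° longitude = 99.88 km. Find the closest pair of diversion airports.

Pairwise distances:
Hollisk–Istwick: 520.782 km
Hollisk–Arvell: 499.826 km
Hollisk–Fenwold: 425.589 km
Hollisk–Dunvale: 442.520 km
Hollisk–Brinmoor: 545.088 km
Istwick–Arvell: 519.038 km
Istwick–Fenwold: 415.575 km
Istwick–Dunvale: 272.342 km
Istwick–Brinmoor: 25.973 km
Arvell–Fenwold: 110.652 km
Arvell–Dunvale: 682.574 km
Arvell–Brinmoor: 540.182 km
Fenwold–Dunvale: 572.058 km
Fenwold–Brinmoor: 437.935 km
Dunvale–Brinmoor: 278.330 km
Closest pair: Istwick–Brinmoor at 25.973 km.

Istwick and Brinmoor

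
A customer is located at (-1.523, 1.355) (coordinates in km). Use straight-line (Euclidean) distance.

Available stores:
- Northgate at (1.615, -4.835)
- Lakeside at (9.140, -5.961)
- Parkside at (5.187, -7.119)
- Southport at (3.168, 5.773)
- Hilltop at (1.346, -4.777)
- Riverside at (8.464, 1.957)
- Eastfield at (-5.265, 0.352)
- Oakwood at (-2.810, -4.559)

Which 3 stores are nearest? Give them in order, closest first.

Distances from (-1.523, 1.355):
Northgate: √((3.138)² + (-6.190)²) = √(9.84704 + 38.31610) = 6.940 km
Lakeside: √((10.663)² + (-7.316)²) = √(113.69957 + 53.52386) = 12.931 km
Parkside: √((6.710)² + (-8.474)²) = √(45.02410 + 71.80868) = 10.809 km
Southport: √((4.691)² + (4.418)²) = √(22.00548 + 19.51872) = 6.444 km
Hilltop: √((2.869)² + (-6.132)²) = √(8.23116 + 37.60142) = 6.770 km
Riverside: √((9.987)² + (0.602)²) = √(99.74017 + 0.36240) = 10.005 km
Eastfield: √((-3.742)² + (-1.003)²) = √(14.00256 + 1.00601) = 3.874 km
Oakwood: √((-1.287)² + (-5.914)²) = √(1.65637 + 34.97540) = 6.052 km
Sorted: Eastfield (3.874 km) < Oakwood (6.052 km) < Southport (6.444 km) < Hilltop (6.770 km) < Northgate (6.940 km) < …

Eastfield, Oakwood, Southport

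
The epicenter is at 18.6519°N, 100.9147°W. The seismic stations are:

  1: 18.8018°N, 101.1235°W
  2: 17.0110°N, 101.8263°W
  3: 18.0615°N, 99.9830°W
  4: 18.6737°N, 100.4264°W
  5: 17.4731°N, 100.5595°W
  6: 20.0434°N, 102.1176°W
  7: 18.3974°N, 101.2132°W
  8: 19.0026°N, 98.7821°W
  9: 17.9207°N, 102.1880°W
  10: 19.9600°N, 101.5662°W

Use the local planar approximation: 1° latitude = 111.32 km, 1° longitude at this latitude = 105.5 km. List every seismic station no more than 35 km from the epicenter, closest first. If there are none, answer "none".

Distances from 18.6519°N, 100.9147°W:
1: 27.6352 km
2: 206.4362 km
3: 118.2427 km
4: 51.5728 km
5: 136.4698 km
6: 200.2490 km
7: 42.3600 km
8: 228.3513 km
9: 157.0697 km
10: 161.0241 km
Threshold 35 km: 1 (27.6352 km) is within range.

1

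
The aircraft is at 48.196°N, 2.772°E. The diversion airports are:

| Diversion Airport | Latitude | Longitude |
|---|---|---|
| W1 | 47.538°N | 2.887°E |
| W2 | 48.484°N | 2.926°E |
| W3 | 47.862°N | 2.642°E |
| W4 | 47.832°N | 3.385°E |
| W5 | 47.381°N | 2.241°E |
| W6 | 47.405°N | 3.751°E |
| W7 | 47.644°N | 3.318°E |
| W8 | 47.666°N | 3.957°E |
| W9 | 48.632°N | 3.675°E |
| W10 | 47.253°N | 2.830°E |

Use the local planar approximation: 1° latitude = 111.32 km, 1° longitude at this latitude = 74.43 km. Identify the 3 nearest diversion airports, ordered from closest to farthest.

W2, W3, W4

Distances from 48.196°N, 2.772°E:
W1: √((-0.658·111.32)² + (0.115·74.43)²) = √(5365.35154 + 73.26418) = 73.747 km
W2: √((0.288·111.32)² + (0.154·74.43)²) = √(1027.85386 + 131.38249) = 34.048 km
W3: √((-0.334·111.32)² + (-0.130·74.43)²) = √(1382.41784 + 93.62304) = 38.419 km
W4: √((-0.364·111.32)² + (0.613·74.43)²) = √(1641.90930 + 2081.69446) = 61.021 km
W5: √((-0.815·111.32)² + (-0.531·74.43)²) = √(8231.17079 + 1562.01457) = 98.961 km
W6: √((-0.791·111.32)² + (0.979·74.43)²) = √(7753.52805 + 5309.59532) = 114.294 km
W7: √((-0.552·111.32)² + (0.546·74.43)²) = √(3775.93536 + 1651.51044) = 73.671 km
W8: √((-0.530·111.32)² + (1.185·74.43)²) = √(3480.95280 + 7779.16062) = 106.114 km
W9: √((0.436·111.32)² + (0.903·74.43)²) = √(2355.69670 + 4517.22308) = 82.903 km
W10: √((-0.943·111.32)² + (0.058·74.43)²) = √(11019.70024 + 18.63597) = 105.063 km
Sorted: W2 (34.048 km) < W3 (38.419 km) < W4 (61.021 km) < W7 (73.671 km) < W1 (73.747 km) < …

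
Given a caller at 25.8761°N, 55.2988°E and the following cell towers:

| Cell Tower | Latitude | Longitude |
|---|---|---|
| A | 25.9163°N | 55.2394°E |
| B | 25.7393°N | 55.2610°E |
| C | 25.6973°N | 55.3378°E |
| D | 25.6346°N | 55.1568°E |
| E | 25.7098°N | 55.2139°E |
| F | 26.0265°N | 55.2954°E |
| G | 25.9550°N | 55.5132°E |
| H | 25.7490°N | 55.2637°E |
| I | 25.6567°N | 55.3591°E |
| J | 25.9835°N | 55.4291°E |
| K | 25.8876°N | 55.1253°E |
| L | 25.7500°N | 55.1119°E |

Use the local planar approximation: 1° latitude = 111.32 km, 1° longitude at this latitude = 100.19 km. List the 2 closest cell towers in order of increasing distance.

Distances from 25.8761°N, 55.2988°E:
A: 7.4461 km
B: 15.6924 km
C: 20.2839 km
D: 30.4162 km
E: 20.3732 km
F: 16.7460 km
G: 23.2070 km
H: 14.5793 km
I: 25.1597 km
J: 17.7022 km
K: 17.4300 km
L: 23.4029 km
Sorted: A (7.4461 km) < H (14.5793 km) < B (15.6924 km) < F (16.7460 km) < …

A, H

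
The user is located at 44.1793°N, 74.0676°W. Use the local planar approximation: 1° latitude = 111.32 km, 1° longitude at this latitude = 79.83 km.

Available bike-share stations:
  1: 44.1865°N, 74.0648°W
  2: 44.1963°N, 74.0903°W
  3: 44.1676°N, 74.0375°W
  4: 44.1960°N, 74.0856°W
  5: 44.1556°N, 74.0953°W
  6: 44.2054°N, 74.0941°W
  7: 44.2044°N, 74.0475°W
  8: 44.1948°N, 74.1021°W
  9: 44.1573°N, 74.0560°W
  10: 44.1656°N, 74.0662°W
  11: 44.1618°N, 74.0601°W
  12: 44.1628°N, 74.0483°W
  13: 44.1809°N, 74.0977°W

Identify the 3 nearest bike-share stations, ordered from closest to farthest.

Distances from 44.1793°N, 74.0676°W:
1: 0.8321 km
2: 2.6201 km
3: 2.7332 km
4: 2.3496 km
5: 3.4424 km
6: 3.5940 km
7: 3.2221 km
8: 3.2500 km
9: 2.6183 km
10: 1.5292 km
11: 2.0380 km
12: 2.3974 km
13: 2.4095 km
Sorted: 1 (0.8321 km) < 10 (1.5292 km) < 11 (2.0380 km) < 4 (2.3496 km) < 12 (2.3974 km) < …

1, 10, 11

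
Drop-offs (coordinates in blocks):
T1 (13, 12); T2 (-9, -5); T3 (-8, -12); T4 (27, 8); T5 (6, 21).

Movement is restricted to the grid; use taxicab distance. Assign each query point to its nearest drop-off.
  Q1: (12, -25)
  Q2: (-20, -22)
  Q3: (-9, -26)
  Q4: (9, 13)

Q1→T3; Q2→T3; Q3→T3; Q4→T1

Q1 at (12, -25):
  T1: 38 blocks
  T2: 41 blocks
  T3: 33 blocks
  T4: 48 blocks
  T5: 52 blocks
  → nearest: T3 (33 blocks)
Q2 at (-20, -22):
  T1: 67 blocks
  T2: 28 blocks
  T3: 22 blocks
  T4: 77 blocks
  T5: 69 blocks
  → nearest: T3 (22 blocks)
Q3 at (-9, -26):
  T1: 60 blocks
  T2: 21 blocks
  T3: 15 blocks
  T4: 70 blocks
  T5: 62 blocks
  → nearest: T3 (15 blocks)
Q4 at (9, 13):
  T1: 5 blocks
  T2: 36 blocks
  T3: 42 blocks
  T4: 23 blocks
  T5: 11 blocks
  → nearest: T1 (5 blocks)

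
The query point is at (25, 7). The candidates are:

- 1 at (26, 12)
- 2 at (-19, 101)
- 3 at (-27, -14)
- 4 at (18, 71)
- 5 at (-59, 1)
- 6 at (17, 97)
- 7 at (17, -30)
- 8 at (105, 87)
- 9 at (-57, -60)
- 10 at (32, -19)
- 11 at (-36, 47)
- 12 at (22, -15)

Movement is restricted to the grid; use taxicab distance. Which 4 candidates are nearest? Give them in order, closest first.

Distances from (25, 7):
1: |1| + |5| = 1 + 5 = 6
2: |-44| + |94| = 44 + 94 = 138
3: |-52| + |-21| = 52 + 21 = 73
4: |-7| + |64| = 7 + 64 = 71
5: |-84| + |-6| = 84 + 6 = 90
6: |-8| + |90| = 8 + 90 = 98
7: |-8| + |-37| = 8 + 37 = 45
8: |80| + |80| = 80 + 80 = 160
9: |-82| + |-67| = 82 + 67 = 149
10: |7| + |-26| = 7 + 26 = 33
11: |-61| + |40| = 61 + 40 = 101
12: |-3| + |-22| = 3 + 22 = 25
Sorted: 1 (6) < 12 (25) < 10 (33) < 7 (45) < 4 (71) < 3 (73) < …

1, 12, 10, 7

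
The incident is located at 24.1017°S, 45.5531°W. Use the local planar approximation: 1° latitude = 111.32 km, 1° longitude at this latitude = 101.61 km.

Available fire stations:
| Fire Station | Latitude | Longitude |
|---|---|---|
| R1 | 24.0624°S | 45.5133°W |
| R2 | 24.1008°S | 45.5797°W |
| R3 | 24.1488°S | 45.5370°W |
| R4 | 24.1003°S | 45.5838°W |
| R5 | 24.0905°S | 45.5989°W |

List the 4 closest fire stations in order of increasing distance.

Distances from 24.1017°S, 45.5531°W:
R1: √((0.0393·111.32)² + (0.0398·101.61)²) = √(19.139540 + 16.354567) = 5.9577 km
R2: √((0.0009·111.32)² + (-0.0266·101.61)²) = √(0.010038 + 7.305268) = 2.7047 km
R3: √((-0.0471·111.32)² + (0.0161·101.61)²) = √(27.490853 + 2.676238) = 5.4925 km
R4: √((0.0014·111.32)² + (-0.0307·101.61)²) = √(0.024289 + 9.730825) = 3.1233 km
R5: √((0.0112·111.32)² + (-0.0458·101.61)²) = √(1.554470 + 21.657277) = 4.8179 km
Sorted: R2 (2.7047 km) < R4 (3.1233 km) < R5 (4.8179 km) < R3 (5.4925 km) < R1 (5.9577 km)

R2, R4, R5, R3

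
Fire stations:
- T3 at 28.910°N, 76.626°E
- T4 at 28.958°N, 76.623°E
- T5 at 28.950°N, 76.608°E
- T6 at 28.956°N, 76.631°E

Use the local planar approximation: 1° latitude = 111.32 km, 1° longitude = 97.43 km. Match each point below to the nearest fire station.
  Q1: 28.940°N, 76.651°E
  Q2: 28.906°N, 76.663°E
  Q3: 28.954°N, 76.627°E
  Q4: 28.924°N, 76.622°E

Q1→T6; Q2→T3; Q3→T6; Q4→T3

Q1 at 28.940°N, 76.651°E:
  T3: 4.133 km
  T4: 3.385 km
  T5: 4.335 km
  T6: 2.640 km
  → nearest: T6 (2.640 km)
Q2 at 28.906°N, 76.663°E:
  T3: 3.632 km
  T4: 6.978 km
  T5: 7.260 km
  T6: 6.380 km
  → nearest: T3 (3.632 km)
Q3 at 28.954°N, 76.627°E:
  T3: 4.899 km
  T4: 0.592 km
  T5: 1.904 km
  T6: 0.449 km
  → nearest: T6 (0.449 km)
Q4 at 28.924°N, 76.622°E:
  T3: 1.606 km
  T4: 3.786 km
  T5: 3.200 km
  T6: 3.669 km
  → nearest: T3 (1.606 km)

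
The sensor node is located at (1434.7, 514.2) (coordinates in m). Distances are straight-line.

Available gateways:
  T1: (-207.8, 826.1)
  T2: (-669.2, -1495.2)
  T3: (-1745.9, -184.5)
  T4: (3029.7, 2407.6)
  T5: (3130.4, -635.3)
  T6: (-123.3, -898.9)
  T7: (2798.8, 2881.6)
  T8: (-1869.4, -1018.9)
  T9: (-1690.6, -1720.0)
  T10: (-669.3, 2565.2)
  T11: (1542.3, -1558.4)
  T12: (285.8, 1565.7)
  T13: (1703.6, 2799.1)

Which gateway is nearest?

T12

Distances from (1434.7, 514.2):
T1: 1671.9 m
T2: 2909.3 m
T3: 3256.4 m
T4: 2475.7 m
T5: 2048.6 m
T6: 2103.4 m
T7: 2732.3 m
T8: 3642.5 m
T9: 3841.8 m
T10: 2938.3 m
T11: 2075.4 m
T12: 1557.4 m
T13: 2300.7 m
Minimum: T12 at 1557.4 m.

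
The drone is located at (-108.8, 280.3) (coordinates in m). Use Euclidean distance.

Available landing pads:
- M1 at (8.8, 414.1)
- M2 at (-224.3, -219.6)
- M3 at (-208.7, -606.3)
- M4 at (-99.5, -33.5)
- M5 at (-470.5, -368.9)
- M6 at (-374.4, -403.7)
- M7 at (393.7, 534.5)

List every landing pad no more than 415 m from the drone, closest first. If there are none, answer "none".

Distances from (-108.8, 280.3):
M1: √((117.6)² + (133.8)²) = √(13829.760 + 17902.440) = 178.1 m
M2: √((-115.5)² + (-499.9)²) = √(13340.250 + 249900.010) = 513.1 m
M3: √((-99.9)² + (-886.6)²) = √(9980.010 + 786059.560) = 892.2 m
M4: √((9.3)² + (-313.8)²) = √(86.490 + 98470.440) = 313.9 m
M5: √((-361.7)² + (-649.2)²) = √(130826.890 + 421460.640) = 743.2 m
M6: √((-265.6)² + (-684.0)²) = √(70543.360 + 467856.000) = 733.8 m
M7: √((502.5)² + (254.2)²) = √(252506.250 + 64617.640) = 563.1 m
Threshold 415 m: M1 (178.1 m), M4 (313.9 m) are within range.

M1, M4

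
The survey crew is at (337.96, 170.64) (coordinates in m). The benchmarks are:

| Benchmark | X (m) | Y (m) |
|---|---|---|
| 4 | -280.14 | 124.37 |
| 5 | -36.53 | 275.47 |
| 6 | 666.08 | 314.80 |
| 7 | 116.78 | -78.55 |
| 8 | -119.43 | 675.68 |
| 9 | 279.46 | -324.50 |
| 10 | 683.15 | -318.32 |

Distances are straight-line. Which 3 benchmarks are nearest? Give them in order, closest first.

7, 6, 5

Distances from (337.96, 170.64):
4: √((-618.10)² + (-46.27)²) = √(382047.6100 + 2140.9129) = 619.83 m
5: √((-374.49)² + (104.83)²) = √(140242.7601 + 10989.3289) = 388.89 m
6: √((328.12)² + (144.16)²) = √(107662.7344 + 20782.1056) = 358.39 m
7: √((-221.18)² + (-249.19)²) = √(48920.5924 + 62095.6561) = 333.19 m
8: √((-457.39)² + (505.04)²) = √(209205.6121 + 255065.4016) = 681.37 m
9: √((-58.50)² + (-495.14)²) = √(3422.2500 + 245163.6196) = 498.58 m
10: √((345.19)² + (-488.96)²) = √(119156.1361 + 239081.8816) = 598.53 m
Sorted: 7 (333.19 m) < 6 (358.39 m) < 5 (388.89 m) < 9 (498.58 m) < 10 (598.53 m) < …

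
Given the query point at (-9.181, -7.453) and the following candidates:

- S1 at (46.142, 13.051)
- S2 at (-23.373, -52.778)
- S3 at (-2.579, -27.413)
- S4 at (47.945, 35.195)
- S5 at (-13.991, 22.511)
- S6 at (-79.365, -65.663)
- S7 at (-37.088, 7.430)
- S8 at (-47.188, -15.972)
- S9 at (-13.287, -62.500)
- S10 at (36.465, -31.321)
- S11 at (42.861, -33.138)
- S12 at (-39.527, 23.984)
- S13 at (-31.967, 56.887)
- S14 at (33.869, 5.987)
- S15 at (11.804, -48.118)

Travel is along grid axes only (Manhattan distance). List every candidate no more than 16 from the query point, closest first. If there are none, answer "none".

none

Distances from (-9.181, -7.453):
S1: 75.827
S2: 59.517
S3: 26.562
S4: 99.774
S5: 34.774
S6: 128.394
S7: 42.790
S8: 46.526
S9: 59.153
S10: 69.514
S11: 77.727
S12: 61.783
S13: 87.126
S14: 56.490
S15: 61.650
Threshold 16: none within range.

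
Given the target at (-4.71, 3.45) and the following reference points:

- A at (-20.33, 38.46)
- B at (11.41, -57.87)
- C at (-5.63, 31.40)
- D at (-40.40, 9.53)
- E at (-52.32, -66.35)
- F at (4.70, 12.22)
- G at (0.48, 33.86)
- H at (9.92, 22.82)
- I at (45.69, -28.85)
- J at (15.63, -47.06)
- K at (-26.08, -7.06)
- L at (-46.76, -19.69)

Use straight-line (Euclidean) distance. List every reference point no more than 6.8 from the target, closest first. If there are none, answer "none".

Distances from (-4.71, 3.45):
A: √((-15.62)² + (35.01)²) = √(243.9844 + 1225.7001) = 38.34
B: √((16.12)² + (-61.32)²) = √(259.8544 + 3760.1424) = 63.40
C: √((-0.92)² + (27.95)²) = √(0.8464 + 781.2025) = 27.97
D: √((-35.69)² + (6.08)²) = √(1273.7761 + 36.9664) = 36.20
E: √((-47.61)² + (-69.80)²) = √(2266.7121 + 4872.0400) = 84.49
F: √((9.41)² + (8.77)²) = √(88.5481 + 76.9129) = 12.86
G: √((5.19)² + (30.41)²) = √(26.9361 + 924.7681) = 30.85
H: √((14.63)² + (19.37)²) = √(214.0369 + 375.1969) = 24.27
I: √((50.40)² + (-32.30)²) = √(2540.1600 + 1043.2900) = 59.86
J: √((20.34)² + (-50.51)²) = √(413.7156 + 2551.2601) = 54.45
K: √((-21.37)² + (-10.51)²) = √(456.6769 + 110.4601) = 23.81
L: √((-42.05)² + (-23.14)²) = √(1768.2025 + 535.4596) = 48.00
Threshold 6.8: none within range.

none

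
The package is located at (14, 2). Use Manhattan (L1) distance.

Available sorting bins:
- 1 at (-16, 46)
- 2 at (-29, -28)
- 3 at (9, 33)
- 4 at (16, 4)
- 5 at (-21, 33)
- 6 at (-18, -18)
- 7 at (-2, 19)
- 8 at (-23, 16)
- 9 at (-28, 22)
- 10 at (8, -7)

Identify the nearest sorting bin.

4

Distances from (14, 2):
1: 74
2: 73
3: 36
4: 4
5: 66
6: 52
7: 33
8: 51
9: 62
10: 15
Minimum: 4 at 4.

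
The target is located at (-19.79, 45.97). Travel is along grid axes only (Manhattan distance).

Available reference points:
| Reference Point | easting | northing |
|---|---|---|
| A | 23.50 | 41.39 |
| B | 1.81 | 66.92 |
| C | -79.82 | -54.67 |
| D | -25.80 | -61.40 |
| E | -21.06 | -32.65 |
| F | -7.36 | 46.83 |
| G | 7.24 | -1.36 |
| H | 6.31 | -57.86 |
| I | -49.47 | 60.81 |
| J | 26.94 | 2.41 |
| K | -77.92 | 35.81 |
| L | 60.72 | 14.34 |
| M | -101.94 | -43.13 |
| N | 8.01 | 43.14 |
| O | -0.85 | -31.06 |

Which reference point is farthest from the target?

Distances from (-19.79, 45.97):
A: 47.87
B: 42.55
C: 160.67
D: 113.38
E: 79.89
F: 13.29
G: 74.36
H: 129.93
I: 44.52
J: 90.29
K: 68.29
L: 112.14
M: 171.25
N: 30.63
O: 95.97
Maximum: M at 171.25.

M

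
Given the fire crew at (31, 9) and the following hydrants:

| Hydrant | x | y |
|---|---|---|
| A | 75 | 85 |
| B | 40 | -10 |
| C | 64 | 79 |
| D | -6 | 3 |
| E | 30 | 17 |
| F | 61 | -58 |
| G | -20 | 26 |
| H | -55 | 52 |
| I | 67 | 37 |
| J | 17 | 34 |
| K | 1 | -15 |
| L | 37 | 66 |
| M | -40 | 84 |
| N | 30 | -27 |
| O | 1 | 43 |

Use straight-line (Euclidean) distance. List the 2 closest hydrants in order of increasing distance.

Distances from (31, 9):
A: √((44)² + (76)²) = √(1936.000 + 5776.000) = 87.8
B: √((9)² + (-19)²) = √(81.000 + 361.000) = 21.0
C: √((33)² + (70)²) = √(1089.000 + 4900.000) = 77.4
D: √((-37)² + (-6)²) = √(1369.000 + 36.000) = 37.5
E: √((-1)² + (8)²) = √(1.000 + 64.000) = 8.1
F: √((30)² + (-67)²) = √(900.000 + 4489.000) = 73.4
G: √((-51)² + (17)²) = √(2601.000 + 289.000) = 53.8
H: √((-86)² + (43)²) = √(7396.000 + 1849.000) = 96.2
I: √((36)² + (28)²) = √(1296.000 + 784.000) = 45.6
J: √((-14)² + (25)²) = √(196.000 + 625.000) = 28.7
K: √((-30)² + (-24)²) = √(900.000 + 576.000) = 38.4
L: √((6)² + (57)²) = √(36.000 + 3249.000) = 57.3
M: √((-71)² + (75)²) = √(5041.000 + 5625.000) = 103.3
N: √((-1)² + (-36)²) = √(1.000 + 1296.000) = 36.0
O: √((-30)² + (34)²) = √(900.000 + 1156.000) = 45.3
Sorted: E (8.1) < B (21.0) < J (28.7) < N (36.0) < …

E, B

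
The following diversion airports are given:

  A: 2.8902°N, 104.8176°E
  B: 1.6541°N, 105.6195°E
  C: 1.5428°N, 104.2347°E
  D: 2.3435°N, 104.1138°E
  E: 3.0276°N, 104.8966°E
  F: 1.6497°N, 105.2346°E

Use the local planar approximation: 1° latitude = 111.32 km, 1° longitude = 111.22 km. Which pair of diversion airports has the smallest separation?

Pairwise distances:
A–B: 163.9783 km
A–C: 163.4035 km
A–D: 99.1514 km
A–E: 17.6394 km
A–F: 145.6726 km
B–C: 154.5150 km
B–D: 184.2113 km
B–E: 172.7487 km
B–F: 42.8114 km
C–D: 90.1425 km
C–E: 180.9406 km
C–F: 111.8438 km
D–E: 115.6694 km
D–F: 146.6425 km
E–F: 157.9272 km
Closest pair: A–E at 17.6394 km.

A and E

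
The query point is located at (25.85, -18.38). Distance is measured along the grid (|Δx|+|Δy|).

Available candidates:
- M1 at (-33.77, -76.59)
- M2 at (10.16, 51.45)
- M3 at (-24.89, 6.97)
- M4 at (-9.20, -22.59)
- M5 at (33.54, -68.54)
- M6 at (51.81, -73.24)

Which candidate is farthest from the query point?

M1

Distances from (25.85, -18.38):
M1: |-59.62| + |-58.21| = 59.62 + 58.21 = 117.83
M2: |-15.69| + |69.83| = 15.69 + 69.83 = 85.52
M3: |-50.74| + |25.35| = 50.74 + 25.35 = 76.09
M4: |-35.05| + |-4.21| = 35.05 + 4.21 = 39.26
M5: |7.69| + |-50.16| = 7.69 + 50.16 = 57.85
M6: |25.96| + |-54.86| = 25.96 + 54.86 = 80.82
Maximum: M1 at 117.83.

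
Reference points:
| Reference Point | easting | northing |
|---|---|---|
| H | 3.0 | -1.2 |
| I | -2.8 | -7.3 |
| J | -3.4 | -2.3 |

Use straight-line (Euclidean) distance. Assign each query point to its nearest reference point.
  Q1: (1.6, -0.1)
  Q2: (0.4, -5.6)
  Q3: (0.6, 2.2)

Q1→H; Q2→I; Q3→H

Q1 at (1.6, -0.1):
  H: 1.8
  I: 8.4
  J: 5.5
  → nearest: H (1.8)
Q2 at (0.4, -5.6):
  H: 5.1
  I: 3.6
  J: 5.0
  → nearest: I (3.6)
Q3 at (0.6, 2.2):
  H: 4.2
  I: 10.1
  J: 6.0
  → nearest: H (4.2)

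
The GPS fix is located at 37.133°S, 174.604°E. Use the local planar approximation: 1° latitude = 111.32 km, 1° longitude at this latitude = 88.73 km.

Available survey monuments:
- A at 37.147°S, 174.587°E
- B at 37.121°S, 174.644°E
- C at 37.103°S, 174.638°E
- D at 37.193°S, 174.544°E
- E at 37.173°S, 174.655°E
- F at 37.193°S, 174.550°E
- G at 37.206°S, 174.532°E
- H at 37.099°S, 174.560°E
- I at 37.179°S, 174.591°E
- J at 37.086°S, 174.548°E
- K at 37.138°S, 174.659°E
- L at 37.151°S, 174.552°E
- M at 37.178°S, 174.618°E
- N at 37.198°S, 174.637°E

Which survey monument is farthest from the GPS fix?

G

Distances from 37.133°S, 174.604°E:
A: √((-0.014·111.32)² + (-0.017·88.73)²) = √(2.42886 + 2.27530) = 2.169 km
B: √((0.012·111.32)² + (0.040·88.73)²) = √(1.78447 + 12.59682) = 3.792 km
C: √((0.030·111.32)² + (0.034·88.73)²) = √(11.15293 + 9.10120) = 4.500 km
D: √((-0.060·111.32)² + (-0.060·88.73)²) = √(44.61171 + 28.34285) = 8.541 km
E: √((-0.040·111.32)² + (0.051·88.73)²) = √(19.82743 + 20.47771) = 6.349 km
F: √((-0.060·111.32)² + (-0.054·88.73)²) = √(44.61171 + 22.95771) = 8.220 km
G: √((-0.073·111.32)² + (-0.072·88.73)²) = √(66.03773 + 40.81370) = 10.337 km
H: √((0.034·111.32)² + (-0.044·88.73)²) = √(14.32532 + 15.24215) = 5.438 km
I: √((-0.046·111.32)² + (-0.013·88.73)²) = √(26.22177 + 1.33054) = 5.249 km
J: √((0.047·111.32)² + (-0.056·88.73)²) = √(27.37424 + 24.68977) = 7.216 km
K: √((-0.005·111.32)² + (0.055·88.73)²) = √(0.30980 + 23.81586) = 4.912 km
L: √((-0.018·111.32)² + (-0.052·88.73)²) = √(4.01505 + 21.28863) = 5.030 km
M: √((-0.045·111.32)² + (0.014·88.73)²) = √(25.09409 + 1.54311) = 5.161 km
N: √((-0.065·111.32)² + (0.033·88.73)²) = √(52.35680 + 8.57371) = 7.806 km
Maximum: G at 10.337 km.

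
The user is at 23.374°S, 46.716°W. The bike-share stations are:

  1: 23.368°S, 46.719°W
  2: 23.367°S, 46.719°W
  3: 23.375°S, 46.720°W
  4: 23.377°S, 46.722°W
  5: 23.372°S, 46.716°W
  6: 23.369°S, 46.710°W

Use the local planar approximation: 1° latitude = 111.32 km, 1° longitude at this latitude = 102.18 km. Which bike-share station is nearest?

Distances from 23.374°S, 46.716°W:
1: √((0.006·111.32)² + (-0.003·102.18)²) = √(0.44612 + 0.09397) = 0.735 km
2: √((0.007·111.32)² + (-0.003·102.18)²) = √(0.60721 + 0.09397) = 0.837 km
3: √((-0.001·111.32)² + (-0.004·102.18)²) = √(0.01239 + 0.16705) = 0.424 km
4: √((-0.003·111.32)² + (-0.006·102.18)²) = √(0.11153 + 0.37587) = 0.698 km
5: √((0.002·111.32)² + (0.000·102.18)²) = √(0.04957 + 0.00000) = 0.223 km
6: √((0.005·111.32)² + (0.006·102.18)²) = √(0.30980 + 0.37587) = 0.828 km
Minimum: 5 at 0.223 km.

5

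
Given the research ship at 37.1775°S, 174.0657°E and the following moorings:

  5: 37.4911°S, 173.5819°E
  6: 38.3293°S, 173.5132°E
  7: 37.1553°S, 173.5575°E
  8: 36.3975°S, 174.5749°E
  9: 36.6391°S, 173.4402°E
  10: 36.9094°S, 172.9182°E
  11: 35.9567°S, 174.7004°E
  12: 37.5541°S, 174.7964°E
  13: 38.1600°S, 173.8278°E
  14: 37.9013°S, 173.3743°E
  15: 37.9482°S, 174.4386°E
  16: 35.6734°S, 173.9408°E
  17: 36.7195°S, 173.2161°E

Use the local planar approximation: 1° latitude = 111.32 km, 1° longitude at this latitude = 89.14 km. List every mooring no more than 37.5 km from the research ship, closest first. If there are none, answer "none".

none

Distances from 37.1775°S, 174.0657°E:
5: 55.4847 km
6: 137.3517 km
7: 45.3683 km
8: 97.9778 km
9: 81.8597 km
10: 106.5532 km
11: 147.2061 km
12: 77.4601 km
13: 111.4088 km
14: 101.4421 km
15: 92.0086 km
16: 167.8062 km
17: 91.2960 km
Threshold 37.5 km: none within range.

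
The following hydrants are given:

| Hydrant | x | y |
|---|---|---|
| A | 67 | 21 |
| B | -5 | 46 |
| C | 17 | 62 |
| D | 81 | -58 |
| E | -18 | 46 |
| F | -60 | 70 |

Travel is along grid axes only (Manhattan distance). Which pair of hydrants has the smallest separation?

B and E

Pairwise distances:
B–E: 13
B–C: 38
C–E: 51
E–F: 66
B–F: 79
C–F: 85
A–C: 91
A–D: 93
A–B: 97
A–E: 110
A–F: 176
C–D: 184
B–D: 190
D–E: 203
D–F: 269
Closest pair: B–E at 13.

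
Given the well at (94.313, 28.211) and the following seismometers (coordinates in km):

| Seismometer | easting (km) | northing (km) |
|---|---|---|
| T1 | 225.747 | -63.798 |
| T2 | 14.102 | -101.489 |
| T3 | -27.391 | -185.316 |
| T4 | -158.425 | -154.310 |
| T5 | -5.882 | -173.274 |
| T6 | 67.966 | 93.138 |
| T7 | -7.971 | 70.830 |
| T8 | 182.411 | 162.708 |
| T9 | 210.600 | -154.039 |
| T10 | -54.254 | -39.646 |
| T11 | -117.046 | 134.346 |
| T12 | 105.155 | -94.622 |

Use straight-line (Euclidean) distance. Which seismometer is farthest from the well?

T4

Distances from (94.313, 28.211):
T1: √((131.434)² + (-92.009)²) = √(17274.89636 + 8465.65608) = 160.439 km
T2: √((-80.211)² + (-129.700)²) = √(6433.80452 + 16822.09000) = 152.499 km
T3: √((-121.704)² + (-213.527)²) = √(14811.86362 + 45593.77973) = 245.776 km
T4: √((-252.738)² + (-182.521)²) = √(63876.49664 + 33313.91544) = 311.754 km
T5: √((-100.195)² + (-201.485)²) = √(10039.03803 + 40596.20523) = 225.023 km
T6: √((-26.347)² + (64.927)²) = √(694.16441 + 4215.51533) = 70.069 km
T7: √((-102.284)² + (42.619)²) = √(10462.01666 + 1816.37916) = 110.808 km
T8: √((88.098)² + (134.497)²) = √(7761.25760 + 18089.44301) = 160.782 km
T9: √((116.287)² + (-182.250)²) = √(13522.66637 + 33215.06250) = 216.189 km
T10: √((-148.567)² + (-67.857)²) = √(22072.15349 + 4604.57245) = 163.330 km
T11: √((-211.359)² + (106.135)²) = √(44672.62688 + 11264.63823) = 236.511 km
T12: √((10.842)² + (-122.833)²) = √(117.54896 + 15087.94589) = 123.311 km
Maximum: T4 at 311.754 km.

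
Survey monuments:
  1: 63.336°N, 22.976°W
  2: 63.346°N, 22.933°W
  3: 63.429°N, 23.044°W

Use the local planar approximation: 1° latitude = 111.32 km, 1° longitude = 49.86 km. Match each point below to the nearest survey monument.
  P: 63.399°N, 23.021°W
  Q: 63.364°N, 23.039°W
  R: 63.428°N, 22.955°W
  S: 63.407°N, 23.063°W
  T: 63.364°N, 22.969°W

P→3; Q→1; R→3; S→3; T→2

P at 63.399°N, 23.021°W:
  1: 7.363 km
  2: 7.353 km
  3: 3.531 km
  → nearest: 3 (3.531 km)
Q at 63.364°N, 23.039°W:
  1: 4.425 km
  2: 5.652 km
  3: 7.240 km
  → nearest: 1 (4.425 km)
R at 63.428°N, 22.955°W:
  1: 10.295 km
  2: 9.194 km
  3: 4.439 km
  → nearest: 3 (4.439 km)
S at 63.407°N, 23.063°W:
  1: 9.016 km
  2: 9.387 km
  3: 2.626 km
  → nearest: 3 (2.626 km)
T at 63.364°N, 22.969°W:
  1: 3.136 km
  2: 2.690 km
  3: 8.145 km
  → nearest: 2 (2.690 km)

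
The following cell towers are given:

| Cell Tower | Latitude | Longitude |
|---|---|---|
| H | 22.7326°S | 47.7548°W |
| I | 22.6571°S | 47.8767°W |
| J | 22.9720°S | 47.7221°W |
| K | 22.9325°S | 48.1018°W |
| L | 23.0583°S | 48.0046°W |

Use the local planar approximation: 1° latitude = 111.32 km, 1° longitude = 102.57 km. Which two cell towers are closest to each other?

Pairwise distances:
H–I: √((0.0755·111.32)² + (-0.1219·102.57)²) = √(70.638310 + 156.332086) = 15.0655 km
H–J: √((-0.2394·111.32)² + (0.0327·102.57)²) = √(710.222926 + 11.249578) = 26.8602 km
H–K: √((-0.1999·111.32)² + (-0.3470·102.57)²) = √(495.190134 + 1266.775515) = 41.9758 km
H–L: √((-0.3257·111.32)² + (-0.2498·102.57)²) = √(1314.564538 + 656.486167) = 44.3965 km
I–J: √((-0.3149·111.32)² + (0.1546·102.57)²) = √(1228.829749 + 251.454661) = 38.4745 km
I–K: √((-0.2754·111.32)² + (-0.2251·102.57)²) = √(939.884023 + 533.079155) = 38.3792 km
I–L: √((-0.4012·111.32)² + (-0.1279·102.57)²) = √(1994.657085 + 172.100368) = 46.5484 km
J–K: √((0.0395·111.32)² + (-0.3797·102.57)²) = √(19.334840 + 1516.777596) = 39.1933 km
J–L: √((-0.0863·111.32)² + (-0.2825·102.57)²) = √(92.292835 + 839.610025) = 30.5271 km
K–L: √((-0.1258·111.32)² + (0.0972·102.57)²) = √(196.113584 + 99.396992) = 17.1904 km
Closest pair: H–I at 15.0655 km.

H and I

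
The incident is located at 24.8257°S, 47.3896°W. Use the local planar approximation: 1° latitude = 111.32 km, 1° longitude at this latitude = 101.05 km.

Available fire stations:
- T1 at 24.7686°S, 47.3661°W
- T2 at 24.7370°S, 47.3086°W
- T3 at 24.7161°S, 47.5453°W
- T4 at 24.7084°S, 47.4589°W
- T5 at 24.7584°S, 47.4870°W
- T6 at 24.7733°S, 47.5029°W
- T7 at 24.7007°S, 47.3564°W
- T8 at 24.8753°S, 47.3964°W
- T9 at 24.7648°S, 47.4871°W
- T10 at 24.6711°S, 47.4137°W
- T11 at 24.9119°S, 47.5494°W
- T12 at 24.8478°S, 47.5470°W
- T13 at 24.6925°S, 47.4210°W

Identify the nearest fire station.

Distances from 24.8257°S, 47.3896°W:
T1: 6.7855 km
T2: 12.8255 km
T3: 19.9098 km
T4: 14.8171 km
T5: 12.3692 km
T6: 12.8493 km
T7: 14.3137 km
T8: 5.5641 km
T9: 11.9595 km
T10: 17.3815 km
T11: 18.7838 km
T12: 16.0944 km
T13: 15.1635 km
Minimum: T8 at 5.5641 km.

T8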